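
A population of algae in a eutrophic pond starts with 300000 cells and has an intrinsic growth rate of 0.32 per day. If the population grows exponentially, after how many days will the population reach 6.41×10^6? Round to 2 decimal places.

9.57 days

Set N₀·e^(rt) = 6.41×10^6: e^(0.32·t) = 6.41×10^6/300000 = 21.367.
0.32·t = ln(21.367) = 3.0618, so t = 3.0618/0.32 = 9.5682.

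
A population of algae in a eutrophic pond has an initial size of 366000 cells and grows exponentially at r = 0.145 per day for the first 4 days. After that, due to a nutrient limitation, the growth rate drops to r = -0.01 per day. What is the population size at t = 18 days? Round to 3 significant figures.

568000 cells

Phase 1: N(4) = 366000·e^(0.145×4) = 366000·e^0.58 = 653690.
Phase 2 runs for 18 − 4 = 14 days at r = -0.01.
N(18) = 653690·e^(-0.01×14) = 653690·e^-0.14 = 568291.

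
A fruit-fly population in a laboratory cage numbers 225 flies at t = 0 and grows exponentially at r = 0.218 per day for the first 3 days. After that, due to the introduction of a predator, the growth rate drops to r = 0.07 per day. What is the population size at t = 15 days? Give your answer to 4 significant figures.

1002 flies

Phase 1: N(3) = 225·e^(0.218×3) = 225·e^0.654 = 432.724.
Phase 2 runs for 15 − 3 = 12 days at r = 0.07.
N(15) = 432.724·e^(0.07×12) = 432.724·e^0.84 = 1002.35.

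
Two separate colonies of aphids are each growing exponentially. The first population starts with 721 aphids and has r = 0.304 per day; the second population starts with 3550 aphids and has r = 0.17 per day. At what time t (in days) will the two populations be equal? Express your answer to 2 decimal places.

Set 721·e^(0.304t) = 3550·e^(0.17t).
e^((0.304 − 0.17)t) = 3550/721 → e^(0.134·t) = 4.9237.
0.134·t = ln(4.9237) = 1.5941, so t = 1.5941/0.134 = 11.896.

11.90 days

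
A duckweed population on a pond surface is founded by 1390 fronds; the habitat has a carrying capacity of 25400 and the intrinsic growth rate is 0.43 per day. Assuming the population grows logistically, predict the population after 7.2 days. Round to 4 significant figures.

A = (K − N₀)/N₀ = (25400 − 1390)/1390 = 17.273.
N(t) = K/(1 + A·e^(−rt)) = 25400/(1 + 17.273×e^(−0.43×7.2)).
e^(−3.096) = 0.04523; denominator = 1 + 17.273×0.04523 = 1.7813.
N = 25400/1.7813 = 14259.5.

14260 fronds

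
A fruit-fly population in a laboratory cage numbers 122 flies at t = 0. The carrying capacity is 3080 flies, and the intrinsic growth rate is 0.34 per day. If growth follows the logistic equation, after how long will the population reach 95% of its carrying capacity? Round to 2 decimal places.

A = (K − N₀)/N₀ = (3080 − 122)/122 = 24.246.
Solve 3080/(1 + 24.246·e^(−0.34t)) = 2926: 1 + 24.246·e^(−0.34t) = 1.0526, so e^(−0.34t) = 0.00217074.
−0.34·t = ln(0.00217074) = -6.1327, so t = 6.1327/0.34 = 18.037.

18.04 days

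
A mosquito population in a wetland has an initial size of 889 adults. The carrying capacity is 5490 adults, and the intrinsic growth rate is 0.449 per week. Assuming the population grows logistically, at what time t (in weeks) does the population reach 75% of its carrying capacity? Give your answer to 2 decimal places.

A = (K − N₀)/N₀ = (5490 − 889)/889 = 5.1755.
Solve 5490/(1 + 5.1755·e^(−0.449t)) = 4117.5: 1 + 5.1755·e^(−0.449t) = 1.3333, so e^(−0.449t) = 0.0644063.
−0.449·t = ln(0.0644063) = -2.7425, so t = 2.7425/0.449 = 6.1081.

6.11 weeks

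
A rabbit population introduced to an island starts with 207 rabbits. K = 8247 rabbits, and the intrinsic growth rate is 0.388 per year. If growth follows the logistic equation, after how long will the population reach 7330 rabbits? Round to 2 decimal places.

A = (K − N₀)/N₀ = (8247 − 207)/207 = 38.841.
Solve 8247/(1 + 38.841·e^(−0.388t)) = 7330: 1 + 38.841·e^(−0.388t) = 1.1251, so e^(−0.388t) = 0.00322092.
−0.388·t = ln(0.00322092) = -5.7381, so t = 5.7381/0.388 = 14.789.

14.79 years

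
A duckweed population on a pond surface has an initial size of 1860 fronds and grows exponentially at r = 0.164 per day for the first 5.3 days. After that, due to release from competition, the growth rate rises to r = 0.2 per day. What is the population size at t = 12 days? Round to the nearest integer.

Phase 1: N(5.3) = 1860·e^(0.164×5.3) = 1860·e^0.8692 = 4436.1.
Phase 2 runs for 12 − 5.3 = 6.7 days at r = 0.2.
N(12) = 4436.1·e^(0.2×6.7) = 4436.1·e^1.34 = 16941.7.

16942 fronds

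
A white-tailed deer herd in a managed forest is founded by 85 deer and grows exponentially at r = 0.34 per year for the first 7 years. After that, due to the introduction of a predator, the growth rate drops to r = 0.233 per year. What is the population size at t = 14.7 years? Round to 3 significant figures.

Phase 1: N(7) = 85·e^(0.34×7) = 85·e^2.38 = 918.417.
Phase 2 runs for 14.7 − 7 = 7.7 years at r = 0.233.
N(14.7) = 918.417·e^(0.233×7.7) = 918.417·e^1.794 = 5523.41.

5520 deer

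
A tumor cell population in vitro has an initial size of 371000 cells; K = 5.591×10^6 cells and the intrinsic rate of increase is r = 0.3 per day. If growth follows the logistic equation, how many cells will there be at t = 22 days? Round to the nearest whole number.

5485995 cells

A = (K − N₀)/N₀ = (5.591×10^6 − 371000)/371000 = 14.07.
N(t) = K/(1 + A·e^(−rt)) = 5.591×10^6/(1 + 14.07×e^(−0.3×22)).
e^(−6.6) = 0.0013604; denominator = 1 + 14.07×0.0013604 = 1.0191.
N = 5.591×10^6/1.0191 = 5.485995×10^6.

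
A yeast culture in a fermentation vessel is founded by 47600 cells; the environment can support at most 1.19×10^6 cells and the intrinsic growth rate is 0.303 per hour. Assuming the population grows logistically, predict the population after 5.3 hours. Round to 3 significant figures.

205000 cells

A = (K − N₀)/N₀ = (1.19×10^6 − 47600)/47600 = 24.
N(t) = K/(1 + A·e^(−rt)) = 1.19×10^6/(1 + 24×e^(−0.303×5.3)).
e^(−1.606) = 0.20071; denominator = 1 + 24×0.20071 = 5.817.
N = 1.19×10^6/5.817 = 204572.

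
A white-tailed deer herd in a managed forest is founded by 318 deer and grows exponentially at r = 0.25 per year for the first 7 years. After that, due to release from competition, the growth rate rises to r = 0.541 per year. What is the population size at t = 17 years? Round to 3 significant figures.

409000 deer

Phase 1: N(7) = 318·e^(0.25×7) = 318·e^1.75 = 1829.96.
Phase 2 runs for 17 − 7 = 10 years at r = 0.541.
N(17) = 1829.96·e^(0.541×10) = 1829.96·e^5.41 = 409238.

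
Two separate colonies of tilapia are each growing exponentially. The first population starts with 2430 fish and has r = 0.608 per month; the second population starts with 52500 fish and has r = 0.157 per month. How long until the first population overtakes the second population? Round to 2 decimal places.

Set 2430·e^(0.608t) = 52500·e^(0.157t).
e^((0.608 − 0.157)t) = 52500/2430 → e^(0.451·t) = 21.605.
0.451·t = ln(21.605) = 3.0729, so t = 3.0729/0.451 = 6.8136.

6.81 months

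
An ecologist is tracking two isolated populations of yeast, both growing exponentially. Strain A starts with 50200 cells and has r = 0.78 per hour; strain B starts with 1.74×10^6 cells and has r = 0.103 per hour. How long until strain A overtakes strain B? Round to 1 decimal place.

Set 50200·e^(0.78t) = 1.74×10^6·e^(0.103t).
e^((0.78 − 0.103)t) = 1.74×10^6/50200 → e^(0.677·t) = 34.661.
0.677·t = ln(34.661) = 3.5456, so t = 3.5456/0.677 = 5.2373.

5.2 hours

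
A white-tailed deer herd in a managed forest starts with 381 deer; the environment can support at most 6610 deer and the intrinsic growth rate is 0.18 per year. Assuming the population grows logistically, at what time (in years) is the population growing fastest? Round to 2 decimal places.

Logistic growth is fastest at N = K/2 = 3305.
A = (K − N₀)/N₀ = 16.349. Set K/(1 + A·e^(−rt)) = K/2 → A·e^(−rt) = 1.
e^(−0.18t) = 1/16.349 = 0.0611655, so t = ln(16.349)/0.18 = 2.7942/0.18 = 15.523.

15.52 years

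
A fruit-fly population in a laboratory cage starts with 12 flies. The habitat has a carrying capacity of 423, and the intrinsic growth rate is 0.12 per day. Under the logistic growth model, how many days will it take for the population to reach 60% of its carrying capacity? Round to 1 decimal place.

32.8 days

A = (K − N₀)/N₀ = (423 − 12)/12 = 34.25.
Solve 423/(1 + 34.25·e^(−0.12t)) = 253.8: 1 + 34.25·e^(−0.12t) = 1.6667, so e^(−0.12t) = 0.0194647.
−0.12·t = ln(0.0194647) = -3.9392, so t = 3.9392/0.12 = 32.826.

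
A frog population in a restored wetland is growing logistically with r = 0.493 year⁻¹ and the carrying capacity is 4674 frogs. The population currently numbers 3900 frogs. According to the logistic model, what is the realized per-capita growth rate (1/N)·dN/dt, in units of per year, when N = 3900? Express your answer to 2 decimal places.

0.08 per year

(1/N)·dN/dt = r(1 − N/K) = 0.493 × (1 − 3900/4674).
= 0.493 × 0.1656 = 0.081639.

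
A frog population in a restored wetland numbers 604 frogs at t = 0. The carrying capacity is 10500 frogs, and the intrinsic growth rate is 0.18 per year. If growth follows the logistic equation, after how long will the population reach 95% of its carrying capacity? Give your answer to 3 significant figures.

A = (K − N₀)/N₀ = (10500 − 604)/604 = 16.384.
Solve 10500/(1 + 16.384·e^(−0.18t)) = 9975: 1 + 16.384·e^(−0.18t) = 1.0526, so e^(−0.18t) = 0.00321236.
−0.18·t = ln(0.00321236) = -5.7408, so t = 5.7408/0.18 = 31.893.

31.9 years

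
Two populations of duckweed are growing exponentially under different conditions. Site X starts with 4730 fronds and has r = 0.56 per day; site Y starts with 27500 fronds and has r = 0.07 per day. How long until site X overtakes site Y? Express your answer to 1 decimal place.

Set 4730·e^(0.56t) = 27500·e^(0.07t).
e^((0.56 − 0.07)t) = 27500/4730 → e^(0.49·t) = 5.814.
0.49·t = ln(5.814) = 1.7603, so t = 1.7603/0.49 = 3.5924.

3.6 days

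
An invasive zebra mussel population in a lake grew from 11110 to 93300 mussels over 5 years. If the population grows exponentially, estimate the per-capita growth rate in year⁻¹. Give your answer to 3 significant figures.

From N(t) = N₀·e^(rt): e^(r·5) = 93300/11110 = 8.3978.
r·5 = ln(8.3978) = 2.128, so r = 2.128/5 = 0.42559.

0.426 per year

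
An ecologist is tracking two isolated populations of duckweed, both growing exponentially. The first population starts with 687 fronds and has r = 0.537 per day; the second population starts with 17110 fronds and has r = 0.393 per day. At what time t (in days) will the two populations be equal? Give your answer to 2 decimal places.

22.33 days

Set 687·e^(0.537t) = 17110·e^(0.393t).
e^((0.537 − 0.393)t) = 17110/687 → e^(0.144·t) = 24.905.
0.144·t = ln(24.905) = 3.2151, so t = 3.2151/0.144 = 22.327.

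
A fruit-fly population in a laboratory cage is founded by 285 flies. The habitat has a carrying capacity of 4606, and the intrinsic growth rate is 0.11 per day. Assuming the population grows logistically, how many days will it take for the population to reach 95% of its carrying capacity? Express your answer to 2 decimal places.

51.48 days

A = (K − N₀)/N₀ = (4606 − 285)/285 = 15.161.
Solve 4606/(1 + 15.161·e^(−0.11t)) = 4375.7: 1 + 15.161·e^(−0.11t) = 1.0526, so e^(−0.11t) = 0.00347142.
−0.11·t = ln(0.00347142) = -5.6632, so t = 5.6632/0.11 = 51.484.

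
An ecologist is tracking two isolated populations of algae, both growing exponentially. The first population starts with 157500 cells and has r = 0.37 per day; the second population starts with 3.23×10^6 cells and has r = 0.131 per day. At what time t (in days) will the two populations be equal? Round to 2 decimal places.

Set 157500·e^(0.37t) = 3.23×10^6·e^(0.131t).
e^((0.37 − 0.131)t) = 3.23×10^6/157500 → e^(0.239·t) = 20.508.
0.239·t = ln(20.508) = 3.0208, so t = 3.0208/0.239 = 12.639.

12.64 days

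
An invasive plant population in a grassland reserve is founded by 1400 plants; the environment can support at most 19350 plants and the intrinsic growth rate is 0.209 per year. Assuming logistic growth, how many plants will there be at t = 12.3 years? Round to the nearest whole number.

9770 plants

A = (K − N₀)/N₀ = (19350 − 1400)/1400 = 12.821.
N(t) = K/(1 + A·e^(−rt)) = 19350/(1 + 12.821×e^(−0.209×12.3)).
e^(−2.571) = 0.076482; denominator = 1 + 12.821×0.076482 = 1.9806.
N = 19350/1.9806 = 9769.73.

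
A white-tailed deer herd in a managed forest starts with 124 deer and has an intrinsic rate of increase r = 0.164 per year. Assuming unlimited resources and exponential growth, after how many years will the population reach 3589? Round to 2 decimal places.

20.52 years

Set N₀·e^(rt) = 3589: e^(0.164·t) = 3589/124 = 28.944.
0.164·t = ln(28.944) = 3.3653, so t = 3.3653/0.164 = 20.52.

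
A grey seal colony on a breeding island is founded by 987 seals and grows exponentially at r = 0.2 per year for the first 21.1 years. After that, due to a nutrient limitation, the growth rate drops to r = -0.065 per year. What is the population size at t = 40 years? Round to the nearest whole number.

Phase 1: N(21.1) = 987·e^(0.2×21.1) = 987·e^4.22 = 67149.
Phase 2 runs for 40 − 21.1 = 18.9 years at r = -0.065.
N(40) = 67149·e^(-0.065×18.9) = 67149·e^-1.228 = 19656.6.

19657 seals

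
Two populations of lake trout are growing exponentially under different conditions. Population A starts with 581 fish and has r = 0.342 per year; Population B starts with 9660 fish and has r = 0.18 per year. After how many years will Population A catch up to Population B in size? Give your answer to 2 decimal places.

Set 581·e^(0.342t) = 9660·e^(0.18t).
e^((0.342 − 0.18)t) = 9660/581 → e^(0.162·t) = 16.627.
0.162·t = ln(16.627) = 2.811, so t = 2.811/0.162 = 17.352.

17.35 years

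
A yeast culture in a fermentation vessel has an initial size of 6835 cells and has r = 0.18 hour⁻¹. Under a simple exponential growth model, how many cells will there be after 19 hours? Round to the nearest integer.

N(t) = N₀·e^(rt) = 6835 × e^(0.18×19) = 6835 × e^3.42.
e^3.42 ≈ 30.569, so N ≈ 6835 × 30.569 = 208942.

208942 cells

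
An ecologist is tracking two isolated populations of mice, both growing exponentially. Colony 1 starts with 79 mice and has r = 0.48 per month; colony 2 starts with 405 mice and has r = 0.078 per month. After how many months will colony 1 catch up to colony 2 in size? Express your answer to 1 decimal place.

4.1 months

Set 79·e^(0.48t) = 405·e^(0.078t).
e^((0.48 − 0.078)t) = 405/79 → e^(0.402·t) = 5.1266.
0.402·t = ln(5.1266) = 1.6344, so t = 1.6344/0.402 = 4.0658.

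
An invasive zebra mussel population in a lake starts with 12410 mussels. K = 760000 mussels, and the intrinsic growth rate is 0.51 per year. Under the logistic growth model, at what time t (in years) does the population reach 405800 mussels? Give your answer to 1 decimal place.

8.3 years

A = (K − N₀)/N₀ = (760000 − 12410)/12410 = 60.241.
Solve 760000/(1 + 60.241·e^(−0.51t)) = 405800: 1 + 60.241·e^(−0.51t) = 1.8728, so e^(−0.51t) = 0.0144892.
−0.51·t = ln(0.0144892) = -4.2344, so t = 4.2344/0.51 = 8.3026.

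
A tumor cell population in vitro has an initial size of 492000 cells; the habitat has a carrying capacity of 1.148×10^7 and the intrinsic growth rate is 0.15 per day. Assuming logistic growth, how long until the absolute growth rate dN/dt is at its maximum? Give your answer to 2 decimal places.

Logistic growth is fastest at N = K/2 = 5.74×10^6.
A = (K − N₀)/N₀ = 22.333. Set K/(1 + A·e^(−rt)) = K/2 → A·e^(−rt) = 1.
e^(−0.15t) = 1/22.333 = 0.0447761, so t = ln(22.333)/0.15 = 3.1061/0.15 = 20.707.

20.71 days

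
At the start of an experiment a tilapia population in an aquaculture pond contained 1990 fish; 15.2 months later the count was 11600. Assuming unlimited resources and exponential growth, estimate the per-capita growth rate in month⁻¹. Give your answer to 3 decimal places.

0.116 per month

From N(t) = N₀·e^(rt): e^(r·15.2) = 11600/1990 = 5.8291.
r·15.2 = ln(5.8291) = 1.7629, so r = 1.7629/15.2 = 0.11598.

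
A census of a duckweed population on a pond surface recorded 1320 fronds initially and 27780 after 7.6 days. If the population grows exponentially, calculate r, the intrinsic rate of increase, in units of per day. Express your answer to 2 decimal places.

From N(t) = N₀·e^(rt): e^(r·7.6) = 27780/1320 = 21.045.
r·7.6 = ln(21.045) = 3.0467, so r = 3.0467/7.6 = 0.40088.

0.40 per day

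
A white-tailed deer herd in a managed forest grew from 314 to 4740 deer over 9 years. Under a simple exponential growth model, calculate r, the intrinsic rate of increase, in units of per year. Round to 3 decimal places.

From N(t) = N₀·e^(rt): e^(r·9) = 4740/314 = 15.096.
r·9 = ln(15.096) = 2.7144, so r = 2.7144/9 = 0.3016.

0.302 per year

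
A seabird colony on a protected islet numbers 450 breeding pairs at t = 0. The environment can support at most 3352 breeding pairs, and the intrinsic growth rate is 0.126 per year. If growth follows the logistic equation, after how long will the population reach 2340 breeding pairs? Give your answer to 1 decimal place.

A = (K − N₀)/N₀ = (3352 − 450)/450 = 6.4489.
Solve 3352/(1 + 6.4489·e^(−0.126t)) = 2340: 1 + 6.4489·e^(−0.126t) = 1.4325, so e^(−0.126t) = 0.0670625.
−0.126·t = ln(0.0670625) = -2.7021, so t = 2.7021/0.126 = 21.445.

21.4 years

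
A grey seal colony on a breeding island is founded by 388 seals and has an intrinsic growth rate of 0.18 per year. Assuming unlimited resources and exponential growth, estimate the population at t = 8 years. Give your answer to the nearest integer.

N(t) = N₀·e^(rt) = 388 × e^(0.18×8) = 388 × e^1.44.
e^1.44 ≈ 4.2207, so N ≈ 388 × 4.2207 = 1637.63.

1638 seals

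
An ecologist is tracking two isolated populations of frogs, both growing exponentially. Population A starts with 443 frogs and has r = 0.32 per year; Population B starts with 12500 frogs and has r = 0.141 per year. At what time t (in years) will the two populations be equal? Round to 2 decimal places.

18.66 years

Set 443·e^(0.32t) = 12500·e^(0.141t).
e^((0.32 − 0.141)t) = 12500/443 → e^(0.179·t) = 28.217.
0.179·t = ln(28.217) = 3.3399, so t = 3.3399/0.179 = 18.659.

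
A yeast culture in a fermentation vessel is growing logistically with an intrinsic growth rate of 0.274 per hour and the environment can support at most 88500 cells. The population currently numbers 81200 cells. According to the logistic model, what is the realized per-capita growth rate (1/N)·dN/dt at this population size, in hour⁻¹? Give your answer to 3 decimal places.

(1/N)·dN/dt = r(1 − N/K) = 0.274 × (1 − 81200/88500).
= 0.274 × 0.082486 = 0.022601.

0.023 per hour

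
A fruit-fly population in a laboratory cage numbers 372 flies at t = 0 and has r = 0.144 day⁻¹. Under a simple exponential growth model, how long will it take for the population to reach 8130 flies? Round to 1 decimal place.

Set N₀·e^(rt) = 8130: e^(0.144·t) = 8130/372 = 21.855.
0.144·t = ln(21.855) = 3.0844, so t = 3.0844/0.144 = 21.42.

21.4 days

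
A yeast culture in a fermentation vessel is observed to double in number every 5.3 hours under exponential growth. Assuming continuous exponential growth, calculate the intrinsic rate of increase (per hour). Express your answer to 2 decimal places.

r = ln(2)/t_d = 0.6931/5.3 = 0.13078.

0.13 per hour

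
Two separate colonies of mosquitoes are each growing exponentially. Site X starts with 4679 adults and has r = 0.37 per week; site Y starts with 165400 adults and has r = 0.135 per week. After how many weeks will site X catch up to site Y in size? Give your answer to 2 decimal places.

Set 4679·e^(0.37t) = 165400·e^(0.135t).
e^((0.37 − 0.135)t) = 165400/4679 → e^(0.235·t) = 35.349.
0.235·t = ln(35.349) = 3.5653, so t = 3.5653/0.235 = 15.171.

15.17 weeks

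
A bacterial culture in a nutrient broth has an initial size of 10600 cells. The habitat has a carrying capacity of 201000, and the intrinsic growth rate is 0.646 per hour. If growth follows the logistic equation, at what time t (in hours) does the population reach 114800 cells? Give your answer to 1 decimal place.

A = (K − N₀)/N₀ = (201000 − 10600)/10600 = 17.962.
Solve 201000/(1 + 17.962·e^(−0.646t)) = 114800: 1 + 17.962·e^(−0.646t) = 1.7509, so e^(−0.646t) = 0.0418027.
−0.646·t = ln(0.0418027) = -3.1748, so t = 3.1748/0.646 = 4.9145.

4.9 hours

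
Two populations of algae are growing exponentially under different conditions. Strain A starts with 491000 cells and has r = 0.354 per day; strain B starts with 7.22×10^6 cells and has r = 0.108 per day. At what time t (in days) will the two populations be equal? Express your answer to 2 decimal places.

10.93 days

Set 491000·e^(0.354t) = 7.22×10^6·e^(0.108t).
e^((0.354 − 0.108)t) = 7.22×10^6/491000 → e^(0.246·t) = 14.705.
0.246·t = ln(14.705) = 2.6882, so t = 2.6882/0.246 = 10.928.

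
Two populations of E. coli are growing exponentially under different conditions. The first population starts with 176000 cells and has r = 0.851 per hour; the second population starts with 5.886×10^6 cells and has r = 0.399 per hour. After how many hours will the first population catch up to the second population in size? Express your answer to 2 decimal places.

7.77 hours

Set 176000·e^(0.851t) = 5.886×10^6·e^(0.399t).
e^((0.851 − 0.399)t) = 5.886×10^6/176000 → e^(0.452·t) = 33.443.
0.452·t = ln(33.443) = 3.5098, so t = 3.5098/0.452 = 7.7652.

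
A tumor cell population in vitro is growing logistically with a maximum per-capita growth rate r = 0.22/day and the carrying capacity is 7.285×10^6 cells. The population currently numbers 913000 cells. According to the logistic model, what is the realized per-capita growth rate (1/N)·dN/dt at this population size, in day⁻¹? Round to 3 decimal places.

(1/N)·dN/dt = r(1 − N/K) = 0.22 × (1 − 913000/7.285×10^6).
= 0.22 × 0.87467 = 0.19243.

0.192 per day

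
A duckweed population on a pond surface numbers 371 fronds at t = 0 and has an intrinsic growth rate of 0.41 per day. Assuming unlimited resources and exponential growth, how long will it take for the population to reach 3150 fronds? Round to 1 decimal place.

5.2 days

Set N₀·e^(rt) = 3150: e^(0.41·t) = 3150/371 = 8.4906.
0.41·t = ln(8.4906) = 2.139, so t = 2.139/0.41 = 5.217.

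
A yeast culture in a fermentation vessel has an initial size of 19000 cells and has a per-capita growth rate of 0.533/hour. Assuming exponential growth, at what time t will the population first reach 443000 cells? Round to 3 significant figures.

Set N₀·e^(rt) = 443000: e^(0.533·t) = 443000/19000 = 23.316.
0.533·t = ln(23.316) = 3.1491, so t = 3.1491/0.533 = 5.9083.

5.91 hours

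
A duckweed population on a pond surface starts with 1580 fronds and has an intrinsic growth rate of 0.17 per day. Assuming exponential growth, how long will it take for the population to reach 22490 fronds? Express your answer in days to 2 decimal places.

15.62 days

Set N₀·e^(rt) = 22490: e^(0.17·t) = 22490/1580 = 14.234.
0.17·t = ln(14.234) = 2.6556, so t = 2.6556/0.17 = 15.621.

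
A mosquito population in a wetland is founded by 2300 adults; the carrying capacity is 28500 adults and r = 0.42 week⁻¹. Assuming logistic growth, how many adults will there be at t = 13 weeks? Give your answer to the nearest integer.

A = (K − N₀)/N₀ = (28500 − 2300)/2300 = 11.391.
N(t) = K/(1 + A·e^(−rt)) = 28500/(1 + 11.391×e^(−0.42×13)).
e^(−5.46) = 0.0042536; denominator = 1 + 11.391×0.0042536 = 1.0485.
N = 28500/1.0485 = 27182.9.

27183 adults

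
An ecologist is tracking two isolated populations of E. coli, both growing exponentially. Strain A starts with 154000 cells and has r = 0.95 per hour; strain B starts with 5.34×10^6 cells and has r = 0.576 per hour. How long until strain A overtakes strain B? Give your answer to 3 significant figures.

Set 154000·e^(0.95t) = 5.34×10^6·e^(0.576t).
e^((0.95 − 0.576)t) = 5.34×10^6/154000 → e^(0.374·t) = 34.675.
0.374·t = ln(34.675) = 3.546, so t = 3.546/0.374 = 9.4814.

9.48 hours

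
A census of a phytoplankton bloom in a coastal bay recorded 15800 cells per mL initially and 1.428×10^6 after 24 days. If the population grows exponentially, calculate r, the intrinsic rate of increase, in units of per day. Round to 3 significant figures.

0.188 per day

From N(t) = N₀·e^(rt): e^(r·24) = 1.428×10^6/15800 = 90.38.
r·24 = ln(90.38) = 4.504, so r = 4.504/24 = 0.18767.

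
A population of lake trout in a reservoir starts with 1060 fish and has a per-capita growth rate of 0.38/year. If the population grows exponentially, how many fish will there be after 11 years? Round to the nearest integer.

N(t) = N₀·e^(rt) = 1060 × e^(0.38×11) = 1060 × e^4.18.
e^4.18 ≈ 65.366, so N ≈ 1060 × 65.366 = 69287.8.

69288 fish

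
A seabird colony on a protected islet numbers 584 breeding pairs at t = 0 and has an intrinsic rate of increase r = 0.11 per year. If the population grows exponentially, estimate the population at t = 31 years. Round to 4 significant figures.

N(t) = N₀·e^(rt) = 584 × e^(0.11×31) = 584 × e^3.41.
e^3.41 ≈ 30.265, so N ≈ 584 × 30.265 = 17674.9.

17670 breeding pairs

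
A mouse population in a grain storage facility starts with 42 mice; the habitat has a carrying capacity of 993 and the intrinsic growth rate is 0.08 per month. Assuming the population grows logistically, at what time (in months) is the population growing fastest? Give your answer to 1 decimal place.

39.0 months

Logistic growth is fastest at N = K/2 = 496.5.
A = (K − N₀)/N₀ = 22.643. Set K/(1 + A·e^(−rt)) = K/2 → A·e^(−rt) = 1.
e^(−0.08t) = 1/22.643 = 0.044164, so t = ln(22.643)/0.08 = 3.1198/0.08 = 38.998.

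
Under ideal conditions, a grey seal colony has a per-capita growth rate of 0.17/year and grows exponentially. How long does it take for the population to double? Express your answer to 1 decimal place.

4.1 years

Doubling time t_d = ln(2)/r = 0.6931/0.17 = 4.0773.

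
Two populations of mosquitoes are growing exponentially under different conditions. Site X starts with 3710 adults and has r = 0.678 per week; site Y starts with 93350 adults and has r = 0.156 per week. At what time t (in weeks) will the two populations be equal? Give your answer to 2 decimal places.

6.18 weeks

Set 3710·e^(0.678t) = 93350·e^(0.156t).
e^((0.678 − 0.156)t) = 93350/3710 → e^(0.522·t) = 25.162.
0.522·t = ln(25.162) = 3.2253, so t = 3.2253/0.522 = 6.1788.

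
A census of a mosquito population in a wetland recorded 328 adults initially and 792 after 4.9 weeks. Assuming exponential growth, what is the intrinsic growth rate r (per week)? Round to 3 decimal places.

From N(t) = N₀·e^(rt): e^(r·4.9) = 792/328 = 2.4146.
r·4.9 = ln(2.4146) = 0.88155, so r = 0.88155/4.9 = 0.17991.

0.180 per week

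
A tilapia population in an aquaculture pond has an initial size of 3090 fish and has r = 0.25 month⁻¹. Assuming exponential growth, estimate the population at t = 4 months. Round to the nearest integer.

N(t) = N₀·e^(rt) = 3090 × e^(0.25×4) = 3090 × e^1.
e^1 ≈ 2.7183, so N ≈ 3090 × 2.7183 = 8399.49.

8399 fish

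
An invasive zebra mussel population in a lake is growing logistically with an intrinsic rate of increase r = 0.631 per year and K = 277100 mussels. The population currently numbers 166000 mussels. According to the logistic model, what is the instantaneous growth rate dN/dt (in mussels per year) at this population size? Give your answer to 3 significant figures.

dN/dt = rN(1 − N/K) = 0.631 × 166000 × (1 − 166000/277100).
1 − 166000/277100 = 0.40094; dN/dt = 0.631 × 166000 × 0.40094 = 41997.

42000 mussels per year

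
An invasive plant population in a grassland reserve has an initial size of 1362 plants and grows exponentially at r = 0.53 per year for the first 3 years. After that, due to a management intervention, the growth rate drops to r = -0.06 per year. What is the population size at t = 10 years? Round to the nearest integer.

Phase 1: N(3) = 1362·e^(0.53×3) = 1362·e^1.59 = 6678.91.
Phase 2 runs for 10 − 3 = 7 years at r = -0.06.
N(10) = 6678.91·e^(-0.06×7) = 6678.91·e^-0.42 = 4388.35.

4388 plants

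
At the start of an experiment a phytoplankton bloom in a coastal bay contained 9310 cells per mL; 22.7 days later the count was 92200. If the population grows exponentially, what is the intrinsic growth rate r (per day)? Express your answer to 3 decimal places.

From N(t) = N₀·e^(rt): e^(r·22.7) = 92200/9310 = 9.9033.
r·22.7 = ln(9.9033) = 2.2929, so r = 2.2929/22.7 = 0.10101.

0.101 per day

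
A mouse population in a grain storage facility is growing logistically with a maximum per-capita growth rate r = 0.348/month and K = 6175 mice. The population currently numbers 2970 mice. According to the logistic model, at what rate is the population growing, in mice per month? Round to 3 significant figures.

536 mice per month

dN/dt = rN(1 − N/K) = 0.348 × 2970 × (1 − 2970/6175).
1 − 2970/6175 = 0.51903; dN/dt = 0.348 × 2970 × 0.51903 = 536.45.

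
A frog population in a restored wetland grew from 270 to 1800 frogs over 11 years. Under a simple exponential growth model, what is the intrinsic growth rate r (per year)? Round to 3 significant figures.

0.172 per year

From N(t) = N₀·e^(rt): e^(r·11) = 1800/270 = 6.6667.
r·11 = ln(6.6667) = 1.8971, so r = 1.8971/11 = 0.17247.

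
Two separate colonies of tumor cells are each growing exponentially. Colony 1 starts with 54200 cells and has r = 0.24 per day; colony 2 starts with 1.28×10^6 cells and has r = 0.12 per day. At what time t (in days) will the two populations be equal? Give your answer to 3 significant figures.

26.3 days

Set 54200·e^(0.24t) = 1.28×10^6·e^(0.12t).
e^((0.24 − 0.12)t) = 1.28×10^6/54200 → e^(0.12·t) = 23.616.
0.12·t = ln(23.616) = 3.1619, so t = 3.1619/0.12 = 26.349.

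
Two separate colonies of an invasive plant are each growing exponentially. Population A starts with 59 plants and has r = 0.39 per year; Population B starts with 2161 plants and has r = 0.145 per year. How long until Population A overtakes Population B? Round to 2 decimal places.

Set 59·e^(0.39t) = 2161·e^(0.145t).
e^((0.39 − 0.145)t) = 2161/59 → e^(0.245·t) = 36.627.
0.245·t = ln(36.627) = 3.6008, so t = 3.6008/0.245 = 14.697.

14.70 years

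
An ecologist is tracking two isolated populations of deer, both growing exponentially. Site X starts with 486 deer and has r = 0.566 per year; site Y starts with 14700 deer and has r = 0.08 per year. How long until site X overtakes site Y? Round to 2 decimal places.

7.02 years

Set 486·e^(0.566t) = 14700·e^(0.08t).
e^((0.566 − 0.08)t) = 14700/486 → e^(0.486·t) = 30.247.
0.486·t = ln(30.247) = 3.4094, so t = 3.4094/0.486 = 7.0152.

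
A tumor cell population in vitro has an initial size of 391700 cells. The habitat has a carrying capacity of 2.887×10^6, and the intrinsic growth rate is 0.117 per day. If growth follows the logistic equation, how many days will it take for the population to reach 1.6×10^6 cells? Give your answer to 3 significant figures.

17.7 days

A = (K − N₀)/N₀ = (2.887×10^6 − 391700)/391700 = 6.3704.
Solve 2.887×10^6/(1 + 6.3704·e^(−0.117t)) = 1.6×10^6: 1 + 6.3704·e^(−0.117t) = 1.8044, so e^(−0.117t) = 0.126267.
−0.117·t = ln(0.126267) = -2.0694, so t = 2.0694/0.117 = 17.687.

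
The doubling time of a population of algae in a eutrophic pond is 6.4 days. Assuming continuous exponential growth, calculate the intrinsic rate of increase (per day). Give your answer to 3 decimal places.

0.108 per day

r = ln(2)/t_d = 0.6931/6.4 = 0.1083.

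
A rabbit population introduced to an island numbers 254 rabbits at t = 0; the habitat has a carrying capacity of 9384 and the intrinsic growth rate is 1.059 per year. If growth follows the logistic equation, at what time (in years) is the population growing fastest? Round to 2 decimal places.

Logistic growth is fastest at N = K/2 = 4692.
A = (K − N₀)/N₀ = 35.945. Set K/(1 + A·e^(−rt)) = K/2 → A·e^(−rt) = 1.
e^(−1.059t) = 1/35.945 = 0.0278204, so t = ln(35.945)/1.059 = 3.582/1.059 = 3.3824.

3.38 years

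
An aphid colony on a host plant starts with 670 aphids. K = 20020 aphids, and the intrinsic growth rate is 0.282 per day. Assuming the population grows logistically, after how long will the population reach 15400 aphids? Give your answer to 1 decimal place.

A = (K − N₀)/N₀ = (20020 − 670)/670 = 28.881.
Solve 20020/(1 + 28.881·e^(−0.282t)) = 15400: 1 + 28.881·e^(−0.282t) = 1.3, so e^(−0.282t) = 0.0103876.
−0.282·t = ln(0.0103876) = -4.5671, so t = 4.5671/0.282 = 16.196.

16.2 days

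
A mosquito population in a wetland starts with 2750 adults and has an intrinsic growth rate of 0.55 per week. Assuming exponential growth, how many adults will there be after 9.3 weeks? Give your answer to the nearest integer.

N(t) = N₀·e^(rt) = 2750 × e^(0.55×9.3) = 2750 × e^5.115.
e^5.115 ≈ 166.5, so N ≈ 2750 × 166.5 = 457877.

457877 adults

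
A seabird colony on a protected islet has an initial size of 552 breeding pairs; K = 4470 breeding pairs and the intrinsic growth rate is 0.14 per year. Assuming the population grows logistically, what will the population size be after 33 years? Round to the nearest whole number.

4178 breeding pairs

A = (K − N₀)/N₀ = (4470 − 552)/552 = 7.0978.
N(t) = K/(1 + A·e^(−rt)) = 4470/(1 + 7.0978×e^(−0.14×33)).
e^(−4.62) = 0.0098528; denominator = 1 + 7.0978×0.0098528 = 1.0699.
N = 4470/1.0699 = 4177.83.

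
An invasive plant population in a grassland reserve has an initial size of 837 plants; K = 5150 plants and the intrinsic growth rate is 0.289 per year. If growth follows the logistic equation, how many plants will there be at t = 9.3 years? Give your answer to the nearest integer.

3813 plants

A = (K − N₀)/N₀ = (5150 − 837)/837 = 5.1529.
N(t) = K/(1 + A·e^(−rt)) = 5150/(1 + 5.1529×e^(−0.289×9.3)).
e^(−2.688) = 0.068037; denominator = 1 + 5.1529×0.068037 = 1.3506.
N = 5150/1.3506 = 3813.15.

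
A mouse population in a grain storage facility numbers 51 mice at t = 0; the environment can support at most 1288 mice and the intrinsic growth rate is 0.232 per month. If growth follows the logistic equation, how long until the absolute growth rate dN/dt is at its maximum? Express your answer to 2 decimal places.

13.74 months

Logistic growth is fastest at N = K/2 = 644.
A = (K − N₀)/N₀ = 24.255. Set K/(1 + A·e^(−rt)) = K/2 → A·e^(−rt) = 1.
e^(−0.232t) = 1/24.255 = 0.0412288, so t = ln(24.255)/0.232 = 3.1886/0.232 = 13.744.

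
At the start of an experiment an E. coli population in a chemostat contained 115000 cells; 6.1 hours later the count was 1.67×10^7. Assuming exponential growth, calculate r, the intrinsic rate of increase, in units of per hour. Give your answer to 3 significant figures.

From N(t) = N₀·e^(rt): e^(r·6.1) = 1.67×10^7/115000 = 145.22.
r·6.1 = ln(145.22) = 4.9782, so r = 4.9782/6.1 = 0.8161.

0.816 per hour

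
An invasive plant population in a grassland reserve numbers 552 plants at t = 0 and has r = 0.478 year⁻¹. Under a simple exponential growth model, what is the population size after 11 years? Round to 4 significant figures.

106000 plants

N(t) = N₀·e^(rt) = 552 × e^(0.478×11) = 552 × e^5.258.
e^5.258 ≈ 192.1, so N ≈ 552 × 192.1 = 106037.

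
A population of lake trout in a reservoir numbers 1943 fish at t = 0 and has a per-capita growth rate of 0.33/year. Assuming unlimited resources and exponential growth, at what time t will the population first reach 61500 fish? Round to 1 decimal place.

10.5 years

Set N₀·e^(rt) = 61500: e^(0.33·t) = 61500/1943 = 31.652.
0.33·t = ln(31.652) = 3.4548, so t = 3.4548/0.33 = 10.469.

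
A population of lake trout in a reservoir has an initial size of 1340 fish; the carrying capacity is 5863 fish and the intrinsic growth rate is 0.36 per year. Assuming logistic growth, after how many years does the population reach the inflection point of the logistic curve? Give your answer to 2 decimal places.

3.38 years

Logistic growth is fastest at N = K/2 = 2931.5.
A = (K − N₀)/N₀ = 3.3754. Set K/(1 + A·e^(−rt)) = K/2 → A·e^(−rt) = 1.
e^(−0.36t) = 1/3.3754 = 0.296264, so t = ln(3.3754)/0.36 = 1.2165/0.36 = 3.3792.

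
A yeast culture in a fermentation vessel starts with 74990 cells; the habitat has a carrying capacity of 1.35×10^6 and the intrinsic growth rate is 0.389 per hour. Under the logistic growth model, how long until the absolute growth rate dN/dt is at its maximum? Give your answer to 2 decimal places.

7.28 hours

Logistic growth is fastest at N = K/2 = 675000.
A = (K − N₀)/N₀ = 17.002. Set K/(1 + A·e^(−rt)) = K/2 → A·e^(−rt) = 1.
e^(−0.389t) = 1/17.002 = 0.0588152, so t = ln(17.002)/0.389 = 2.8334/0.389 = 7.2837.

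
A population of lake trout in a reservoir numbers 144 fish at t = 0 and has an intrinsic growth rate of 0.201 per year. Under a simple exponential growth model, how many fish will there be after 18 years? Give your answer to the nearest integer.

5366 fish

N(t) = N₀·e^(rt) = 144 × e^(0.201×18) = 144 × e^3.618.
e^3.618 ≈ 37.263, so N ≈ 144 × 37.263 = 5365.87.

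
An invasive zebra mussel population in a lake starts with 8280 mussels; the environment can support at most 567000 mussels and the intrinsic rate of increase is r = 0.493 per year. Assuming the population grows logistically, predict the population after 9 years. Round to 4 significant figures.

A = (K − N₀)/N₀ = (567000 − 8280)/8280 = 67.478.
N(t) = K/(1 + A·e^(−rt)) = 567000/(1 + 67.478×e^(−0.493×9)).
e^(−4.437) = 0.011831; denominator = 1 + 67.478×0.011831 = 1.7984.
N = 567000/1.7984 = 315287.

315300 mussels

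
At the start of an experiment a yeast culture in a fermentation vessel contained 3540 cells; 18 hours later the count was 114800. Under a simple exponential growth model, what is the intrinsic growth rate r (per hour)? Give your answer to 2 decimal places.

0.19 per hour

From N(t) = N₀·e^(rt): e^(r·18) = 114800/3540 = 32.429.
r·18 = ln(32.429) = 3.4791, so r = 3.4791/18 = 0.19328.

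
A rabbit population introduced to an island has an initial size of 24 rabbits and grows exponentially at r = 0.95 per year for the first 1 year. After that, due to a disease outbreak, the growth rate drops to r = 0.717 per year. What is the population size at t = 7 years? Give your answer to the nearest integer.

4583 rabbits

Phase 1: N(1) = 24·e^(0.95×1) = 24·e^0.95 = 62.057.
Phase 2 runs for 7 − 1 = 6 years at r = 0.717.
N(7) = 62.057·e^(0.717×6) = 62.057·e^4.302 = 4582.75.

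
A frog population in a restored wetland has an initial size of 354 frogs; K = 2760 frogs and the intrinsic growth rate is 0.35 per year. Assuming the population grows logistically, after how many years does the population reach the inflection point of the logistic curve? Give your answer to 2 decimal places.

Logistic growth is fastest at N = K/2 = 1380.
A = (K − N₀)/N₀ = 6.7966. Set K/(1 + A·e^(−rt)) = K/2 → A·e^(−rt) = 1.
e^(−0.35t) = 1/6.7966 = 0.147132, so t = ln(6.7966)/0.35 = 1.9164/0.35 = 5.4755.

5.48 years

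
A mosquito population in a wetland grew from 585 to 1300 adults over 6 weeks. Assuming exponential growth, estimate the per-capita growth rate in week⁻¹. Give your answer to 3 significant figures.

0.133 per week

From N(t) = N₀·e^(rt): e^(r·6) = 1300/585 = 2.2222.
r·6 = ln(2.2222) = 0.79851, so r = 0.79851/6 = 0.13308.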